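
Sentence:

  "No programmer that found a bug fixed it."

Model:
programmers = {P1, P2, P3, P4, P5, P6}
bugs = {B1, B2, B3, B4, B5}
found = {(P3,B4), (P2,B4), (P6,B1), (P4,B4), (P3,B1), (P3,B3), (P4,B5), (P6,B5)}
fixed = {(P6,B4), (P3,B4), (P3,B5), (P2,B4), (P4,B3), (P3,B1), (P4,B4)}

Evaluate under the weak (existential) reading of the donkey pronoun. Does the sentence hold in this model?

False

"it" takes "a bug" as antecedent — a donkey pronoun bound across the clause boundary.
Truth condition: for no (p,b) with found(p,b) does fixed(p,b) hold.
Restrictor pairs — does the scope hold? (P2,B4):holds  (P3,B1):holds  (P3,B3):fails  (P3,B4):holds  (P4,B4):holds  (P4,B5):fails  (P6,B1):fails  (P6,B5):fails
Scope holds for 4 pair(s), so the sentence is false.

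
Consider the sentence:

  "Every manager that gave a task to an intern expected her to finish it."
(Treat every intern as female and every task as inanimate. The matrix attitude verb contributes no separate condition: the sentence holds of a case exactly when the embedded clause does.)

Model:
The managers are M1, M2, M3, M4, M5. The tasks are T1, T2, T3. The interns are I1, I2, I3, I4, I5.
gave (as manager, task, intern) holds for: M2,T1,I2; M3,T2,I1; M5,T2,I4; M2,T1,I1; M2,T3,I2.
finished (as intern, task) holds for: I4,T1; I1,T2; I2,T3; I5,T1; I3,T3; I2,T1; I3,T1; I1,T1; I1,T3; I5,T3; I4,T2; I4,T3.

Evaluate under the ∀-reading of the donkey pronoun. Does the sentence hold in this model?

"her" takes "an intern" as antecedent and "it" takes "a task"; both are donkey pronouns co-varying with the restrictor.
Strong reading: for every (m,t,i) with gave(m,t,i), finished(i,t).
Restrictor triples: (M2,T1,I1)→finished(I1,T1) ✓  (M2,T1,I2)→finished(I2,T1) ✓  (M2,T3,I2)→finished(I2,T3) ✓  (M3,T2,I1)→finished(I1,T2) ✓  (M5,T2,I4)→finished(I4,T2) ✓
Every restrictor triple satisfies the scope.

True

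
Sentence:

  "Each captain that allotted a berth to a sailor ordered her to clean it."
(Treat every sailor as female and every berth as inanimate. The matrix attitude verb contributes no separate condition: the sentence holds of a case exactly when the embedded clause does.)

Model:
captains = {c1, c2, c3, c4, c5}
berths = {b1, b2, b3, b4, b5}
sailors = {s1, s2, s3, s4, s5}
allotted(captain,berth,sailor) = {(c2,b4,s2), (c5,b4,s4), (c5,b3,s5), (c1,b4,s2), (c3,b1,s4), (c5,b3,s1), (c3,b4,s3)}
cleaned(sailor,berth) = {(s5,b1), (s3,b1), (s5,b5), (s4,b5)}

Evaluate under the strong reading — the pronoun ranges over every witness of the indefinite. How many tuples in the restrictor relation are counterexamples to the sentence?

"her" takes "a sailor" as antecedent and "it" takes "a berth"; both are donkey pronouns co-varying with the restrictor.
Strong reading: for every (c,b,s) with allotted(c,b,s), cleaned(s,b).
Restrictor triples: (c1,b4,s2)→cleaned(s2,b4) ✗  (c2,b4,s2)→cleaned(s2,b4) ✗  (c3,b1,s4)→cleaned(s4,b1) ✗  (c3,b4,s3)→cleaned(s3,b4) ✗  (c5,b3,s1)→cleaned(s1,b3) ✗  (c5,b3,s5)→cleaned(s5,b3) ✗  (c5,b4,s4)→cleaned(s4,b4) ✗
Counterexamples (restrictor triples failing the scope): 7.

7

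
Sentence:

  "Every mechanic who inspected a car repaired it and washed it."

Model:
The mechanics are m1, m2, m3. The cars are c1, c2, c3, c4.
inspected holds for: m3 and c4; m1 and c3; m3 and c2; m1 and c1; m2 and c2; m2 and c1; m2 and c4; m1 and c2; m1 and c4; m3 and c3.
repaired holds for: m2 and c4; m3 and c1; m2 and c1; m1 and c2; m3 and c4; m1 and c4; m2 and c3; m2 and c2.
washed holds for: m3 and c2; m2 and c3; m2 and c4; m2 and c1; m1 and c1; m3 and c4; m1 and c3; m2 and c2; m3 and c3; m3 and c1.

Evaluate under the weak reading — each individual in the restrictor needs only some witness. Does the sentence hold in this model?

False

"it" takes "a car" as antecedent — a donkey pronoun bound across the clause boundary.
Weak reading: every mechanic m with some inspected-car has at least one inspected-car c such that repaired(m,c) ∧ washed(m,c).
Per mechanic: m1:✗  m2:✓  m3:✓
m1 has no witness among its inspected-cars.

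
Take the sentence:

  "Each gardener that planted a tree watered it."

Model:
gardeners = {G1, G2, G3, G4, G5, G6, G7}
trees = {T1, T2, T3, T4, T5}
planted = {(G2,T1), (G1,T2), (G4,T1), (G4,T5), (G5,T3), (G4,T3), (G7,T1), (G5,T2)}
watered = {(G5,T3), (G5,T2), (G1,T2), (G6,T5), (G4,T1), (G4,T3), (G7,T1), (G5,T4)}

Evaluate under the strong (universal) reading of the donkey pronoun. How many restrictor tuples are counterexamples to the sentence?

2

"it" takes "a tree" as antecedent — a donkey pronoun bound across the clause boundary.
Strong reading: for every (g,t) with planted(g,t), watered(g,t).
Restrictor pairs: (G1,T2) ✓  (G2,T1) ✗  (G4,T1) ✓  (G4,T3) ✓  (G4,T5) ✗  (G5,T2) ✓  (G5,T3) ✓  (G7,T1) ✓
Counterexamples (restrictor pairs failing the scope): 2.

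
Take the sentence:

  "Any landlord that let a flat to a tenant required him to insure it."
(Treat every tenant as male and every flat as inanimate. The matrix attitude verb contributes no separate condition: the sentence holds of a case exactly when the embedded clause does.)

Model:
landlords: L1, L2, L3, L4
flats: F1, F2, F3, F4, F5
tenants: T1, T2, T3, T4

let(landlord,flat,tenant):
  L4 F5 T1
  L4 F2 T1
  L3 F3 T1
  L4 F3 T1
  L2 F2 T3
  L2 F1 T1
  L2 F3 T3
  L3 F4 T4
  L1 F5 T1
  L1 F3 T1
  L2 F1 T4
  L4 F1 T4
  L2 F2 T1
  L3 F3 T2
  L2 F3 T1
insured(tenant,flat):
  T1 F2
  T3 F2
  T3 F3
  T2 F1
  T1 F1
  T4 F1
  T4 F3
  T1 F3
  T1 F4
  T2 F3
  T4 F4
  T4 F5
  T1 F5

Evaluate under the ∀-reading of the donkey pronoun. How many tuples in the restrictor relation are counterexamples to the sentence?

0

"him" takes "a tenant" as antecedent and "it" takes "a flat"; both are donkey pronouns co-varying with the restrictor.
Strong reading: for every (l,f,t) with let(l,f,t), insured(t,f).
Restrictor triples: (L1,F3,T1)→insured(T1,F3) ✓  (L1,F5,T1)→insured(T1,F5) ✓  (L2,F1,T1)→insured(T1,F1) ✓  (L2,F1,T4)→insured(T4,F1) ✓  (L2,F2,T1)→insured(T1,F2) ✓  (L2,F2,T3)→insured(T3,F2) ✓  (L2,F3,T1)→insured(T1,F3) ✓  (L2,F3,T3)→insured(T3,F3) ✓  (L3,F3,T1)→insured(T1,F3) ✓  (L3,F3,T2)→insured(T2,F3) ✓  (L3,F4,T4)→insured(T4,F4) ✓  (L4,F1,T4)→insured(T4,F1) ✓  (L4,F2,T1)→insured(T1,F2) ✓  (L4,F3,T1)→insured(T1,F3) ✓  (L4,F5,T1)→insured(T1,F5) ✓
Counterexamples (restrictor triples failing the scope): 0.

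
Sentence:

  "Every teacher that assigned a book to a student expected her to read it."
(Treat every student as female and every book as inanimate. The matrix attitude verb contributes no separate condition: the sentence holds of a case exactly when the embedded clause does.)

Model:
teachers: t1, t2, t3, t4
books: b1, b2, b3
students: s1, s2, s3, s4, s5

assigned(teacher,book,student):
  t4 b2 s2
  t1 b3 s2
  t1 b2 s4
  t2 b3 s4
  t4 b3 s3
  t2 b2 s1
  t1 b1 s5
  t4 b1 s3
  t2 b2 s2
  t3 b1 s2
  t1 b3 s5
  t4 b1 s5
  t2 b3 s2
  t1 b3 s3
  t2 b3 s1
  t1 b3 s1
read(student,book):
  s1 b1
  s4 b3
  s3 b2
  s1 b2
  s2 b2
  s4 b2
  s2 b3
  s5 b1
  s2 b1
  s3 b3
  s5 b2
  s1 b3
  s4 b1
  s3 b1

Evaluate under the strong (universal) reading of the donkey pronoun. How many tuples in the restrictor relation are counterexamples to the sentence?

1

"her" takes "a student" as antecedent and "it" takes "a book"; both are donkey pronouns co-varying with the restrictor.
Strong reading: for every (t,b,s) with assigned(t,b,s), read(s,b).
Restrictor triples: (t1,b1,s5)→read(s5,b1) ✓  (t1,b2,s4)→read(s4,b2) ✓  (t1,b3,s1)→read(s1,b3) ✓  (t1,b3,s2)→read(s2,b3) ✓  (t1,b3,s3)→read(s3,b3) ✓  (t1,b3,s5)→read(s5,b3) ✗  (t2,b2,s1)→read(s1,b2) ✓  (t2,b2,s2)→read(s2,b2) ✓  (t2,b3,s1)→read(s1,b3) ✓  (t2,b3,s2)→read(s2,b3) ✓  (t2,b3,s4)→read(s4,b3) ✓  (t3,b1,s2)→read(s2,b1) ✓  (t4,b1,s3)→read(s3,b1) ✓  (t4,b1,s5)→read(s5,b1) ✓  (t4,b2,s2)→read(s2,b2) ✓  (t4,b3,s3)→read(s3,b3) ✓
Counterexamples (restrictor triples failing the scope): 1.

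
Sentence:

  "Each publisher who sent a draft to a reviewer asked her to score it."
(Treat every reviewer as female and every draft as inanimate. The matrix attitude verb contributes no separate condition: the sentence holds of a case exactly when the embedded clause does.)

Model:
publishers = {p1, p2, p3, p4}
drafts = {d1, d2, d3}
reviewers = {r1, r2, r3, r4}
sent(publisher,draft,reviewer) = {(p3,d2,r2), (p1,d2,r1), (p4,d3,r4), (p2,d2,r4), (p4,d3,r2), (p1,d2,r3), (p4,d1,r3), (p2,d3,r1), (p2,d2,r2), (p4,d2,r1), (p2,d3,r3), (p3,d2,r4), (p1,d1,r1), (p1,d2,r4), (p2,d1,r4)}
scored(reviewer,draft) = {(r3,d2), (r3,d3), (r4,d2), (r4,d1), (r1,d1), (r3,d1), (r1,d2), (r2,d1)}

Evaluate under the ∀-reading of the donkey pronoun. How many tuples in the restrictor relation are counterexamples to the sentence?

"her" takes "a reviewer" as antecedent and "it" takes "a draft"; both are donkey pronouns co-varying with the restrictor.
Strong reading: for every (p,d,r) with sent(p,d,r), scored(r,d).
Restrictor triples: (p1,d1,r1)→scored(r1,d1) ✓  (p1,d2,r1)→scored(r1,d2) ✓  (p1,d2,r3)→scored(r3,d2) ✓  (p1,d2,r4)→scored(r4,d2) ✓  (p2,d1,r4)→scored(r4,d1) ✓  (p2,d2,r2)→scored(r2,d2) ✗  (p2,d2,r4)→scored(r4,d2) ✓  (p2,d3,r1)→scored(r1,d3) ✗  (p2,d3,r3)→scored(r3,d3) ✓  (p3,d2,r2)→scored(r2,d2) ✗  (p3,d2,r4)→scored(r4,d2) ✓  (p4,d1,r3)→scored(r3,d1) ✓  (p4,d2,r1)→scored(r1,d2) ✓  (p4,d3,r2)→scored(r2,d3) ✗  (p4,d3,r4)→scored(r4,d3) ✗
Counterexamples (restrictor triples failing the scope): 5.

5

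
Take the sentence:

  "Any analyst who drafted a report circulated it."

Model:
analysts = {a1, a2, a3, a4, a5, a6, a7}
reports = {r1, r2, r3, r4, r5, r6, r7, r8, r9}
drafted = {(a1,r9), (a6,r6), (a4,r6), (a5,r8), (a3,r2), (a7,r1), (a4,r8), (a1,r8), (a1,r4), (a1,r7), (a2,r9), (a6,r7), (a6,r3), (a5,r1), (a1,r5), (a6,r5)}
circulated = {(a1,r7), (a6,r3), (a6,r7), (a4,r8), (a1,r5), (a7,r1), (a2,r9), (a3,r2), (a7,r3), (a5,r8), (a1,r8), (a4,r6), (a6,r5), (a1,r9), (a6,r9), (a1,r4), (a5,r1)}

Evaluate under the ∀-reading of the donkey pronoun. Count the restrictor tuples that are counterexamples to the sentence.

1

"it" takes "a report" as antecedent — a donkey pronoun bound across the clause boundary.
Strong reading: for every (a,r) with drafted(a,r), circulated(a,r).
Restrictor pairs: (a1,r4) ✓  (a1,r5) ✓  (a1,r7) ✓  (a1,r8) ✓  (a1,r9) ✓  (a2,r9) ✓  (a3,r2) ✓  (a4,r6) ✓  (a4,r8) ✓  (a5,r1) ✓  (a5,r8) ✓  (a6,r3) ✓  (a6,r5) ✓  (a6,r6) ✗  (a6,r7) ✓  (a7,r1) ✓
Counterexamples (restrictor pairs failing the scope): 1.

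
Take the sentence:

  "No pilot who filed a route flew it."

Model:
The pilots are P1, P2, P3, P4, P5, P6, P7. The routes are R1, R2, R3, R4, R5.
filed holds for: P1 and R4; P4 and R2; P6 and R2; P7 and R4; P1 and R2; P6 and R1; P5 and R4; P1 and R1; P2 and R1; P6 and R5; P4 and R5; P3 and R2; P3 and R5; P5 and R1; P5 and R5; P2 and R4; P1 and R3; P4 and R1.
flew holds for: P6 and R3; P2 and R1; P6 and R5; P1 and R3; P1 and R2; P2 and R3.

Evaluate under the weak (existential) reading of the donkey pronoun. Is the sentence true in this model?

False

"it" takes "a route" as antecedent — a donkey pronoun bound across the clause boundary.
Truth condition: for no (p,r) with filed(p,r) does flew(p,r) hold.
Restrictor pairs — does the scope hold? (P1,R1):fails  (P1,R2):holds  (P1,R3):holds  (P1,R4):fails  (P2,R1):holds  (P2,R4):fails  (P3,R2):fails  (P3,R5):fails  (P4,R1):fails  (P4,R2):fails  (P4,R5):fails  (P5,R1):fails  (P5,R4):fails  (P5,R5):fails  (P6,R1):fails  (P6,R2):fails  (P6,R5):holds  (P7,R4):fails
Scope holds for 4 pair(s), so the sentence is false.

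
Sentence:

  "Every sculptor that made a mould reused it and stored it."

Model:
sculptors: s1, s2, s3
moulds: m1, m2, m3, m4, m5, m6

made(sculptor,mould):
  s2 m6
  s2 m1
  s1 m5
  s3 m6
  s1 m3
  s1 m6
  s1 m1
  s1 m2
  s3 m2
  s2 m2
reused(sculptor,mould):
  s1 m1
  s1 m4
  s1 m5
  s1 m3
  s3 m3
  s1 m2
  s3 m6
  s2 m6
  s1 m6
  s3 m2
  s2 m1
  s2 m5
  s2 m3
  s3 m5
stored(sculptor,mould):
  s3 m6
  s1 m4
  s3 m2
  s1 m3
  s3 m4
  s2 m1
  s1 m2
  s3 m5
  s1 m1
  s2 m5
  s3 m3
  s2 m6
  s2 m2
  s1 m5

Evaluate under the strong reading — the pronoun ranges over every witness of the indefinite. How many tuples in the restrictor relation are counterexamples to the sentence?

"it" takes "a mould" as antecedent — a donkey pronoun bound across the clause boundary.
Strong reading: for every (s,m) with made(s,m), reused(s,m) ∧ stored(s,m).
Restrictor pairs: (s1,m1) ✓  (s1,m2) ✓  (s1,m3) ✓  (s1,m5) ✓  (s1,m6) ✗  (s2,m1) ✓  (s2,m2) ✗  (s2,m6) ✓  (s3,m2) ✓  (s3,m6) ✓
Counterexamples (restrictor pairs failing the scope): 2.

2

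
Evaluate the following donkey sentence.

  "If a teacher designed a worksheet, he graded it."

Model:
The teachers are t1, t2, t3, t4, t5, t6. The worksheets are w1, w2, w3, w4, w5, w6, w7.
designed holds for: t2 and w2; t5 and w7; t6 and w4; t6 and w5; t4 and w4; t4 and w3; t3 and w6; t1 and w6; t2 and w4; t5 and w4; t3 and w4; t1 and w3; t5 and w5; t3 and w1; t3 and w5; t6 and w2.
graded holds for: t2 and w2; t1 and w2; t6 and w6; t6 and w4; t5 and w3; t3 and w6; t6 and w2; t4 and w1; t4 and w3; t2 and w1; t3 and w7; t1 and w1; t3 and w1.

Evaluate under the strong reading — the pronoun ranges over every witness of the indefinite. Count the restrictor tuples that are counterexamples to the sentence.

10

"it" takes "a worksheet" as antecedent — a donkey pronoun bound across the clause boundary.
Strong reading: for every (t,w) with designed(t,w), graded(t,w).
Restrictor pairs: (t1,w3) ✗  (t1,w6) ✗  (t2,w2) ✓  (t2,w4) ✗  (t3,w1) ✓  (t3,w4) ✗  (t3,w5) ✗  (t3,w6) ✓  (t4,w3) ✓  (t4,w4) ✗  (t5,w4) ✗  (t5,w5) ✗  (t5,w7) ✗  (t6,w2) ✓  (t6,w4) ✓  (t6,w5) ✗
Counterexamples (restrictor pairs failing the scope): 10.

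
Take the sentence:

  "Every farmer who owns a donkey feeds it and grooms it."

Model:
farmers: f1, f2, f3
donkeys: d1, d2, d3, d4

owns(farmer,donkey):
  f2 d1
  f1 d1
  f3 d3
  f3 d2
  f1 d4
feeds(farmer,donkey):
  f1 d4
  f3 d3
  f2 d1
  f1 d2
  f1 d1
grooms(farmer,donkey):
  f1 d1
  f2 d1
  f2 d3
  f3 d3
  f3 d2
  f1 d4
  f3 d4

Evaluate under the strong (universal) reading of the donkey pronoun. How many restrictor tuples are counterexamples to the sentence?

1

"it" takes "a donkey" as antecedent — a donkey pronoun bound across the clause boundary.
Strong reading: for every (f,d) with owns(f,d), feeds(f,d) ∧ grooms(f,d).
Restrictor pairs: (f1,d1) ✓  (f1,d4) ✓  (f2,d1) ✓  (f3,d2) ✗  (f3,d3) ✓
Counterexamples (restrictor pairs failing the scope): 1.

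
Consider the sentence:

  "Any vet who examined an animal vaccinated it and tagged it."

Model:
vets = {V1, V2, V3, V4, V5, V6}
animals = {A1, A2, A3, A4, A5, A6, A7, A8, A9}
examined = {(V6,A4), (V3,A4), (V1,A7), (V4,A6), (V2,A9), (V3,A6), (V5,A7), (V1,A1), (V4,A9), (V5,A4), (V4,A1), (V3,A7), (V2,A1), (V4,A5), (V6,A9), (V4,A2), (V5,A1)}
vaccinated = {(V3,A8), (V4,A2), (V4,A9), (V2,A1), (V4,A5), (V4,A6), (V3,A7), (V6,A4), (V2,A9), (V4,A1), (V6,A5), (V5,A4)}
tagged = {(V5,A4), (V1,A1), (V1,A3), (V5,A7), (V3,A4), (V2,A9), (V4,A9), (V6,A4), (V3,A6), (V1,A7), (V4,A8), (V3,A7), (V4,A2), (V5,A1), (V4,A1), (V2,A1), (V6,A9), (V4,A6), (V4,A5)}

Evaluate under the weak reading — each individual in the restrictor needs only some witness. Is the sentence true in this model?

False

"it" takes "an animal" as antecedent — a donkey pronoun bound across the clause boundary.
Weak reading: every vet v with some examined-animal has at least one examined-animal a such that vaccinated(v,a) ∧ tagged(v,a).
Per vet: V1:✗  V2:✓  V3:✓  V4:✓  V5:✓  V6:✓
V1 has no witness among its examined-animals.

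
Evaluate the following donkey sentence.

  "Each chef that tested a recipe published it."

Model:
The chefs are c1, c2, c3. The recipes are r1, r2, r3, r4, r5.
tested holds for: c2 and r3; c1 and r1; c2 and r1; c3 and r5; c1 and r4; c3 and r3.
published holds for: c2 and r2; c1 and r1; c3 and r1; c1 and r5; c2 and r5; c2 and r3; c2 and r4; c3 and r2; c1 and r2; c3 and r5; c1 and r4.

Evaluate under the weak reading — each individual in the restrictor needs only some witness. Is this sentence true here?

"it" takes "a recipe" as antecedent — a donkey pronoun bound across the clause boundary.
Weak reading: every chef c with some tested-recipe has at least one tested-recipe r such that published(c,r).
Per chef: c1:✓  c2:✓  c3:✓
Every chef in the restrictor has a witness.

True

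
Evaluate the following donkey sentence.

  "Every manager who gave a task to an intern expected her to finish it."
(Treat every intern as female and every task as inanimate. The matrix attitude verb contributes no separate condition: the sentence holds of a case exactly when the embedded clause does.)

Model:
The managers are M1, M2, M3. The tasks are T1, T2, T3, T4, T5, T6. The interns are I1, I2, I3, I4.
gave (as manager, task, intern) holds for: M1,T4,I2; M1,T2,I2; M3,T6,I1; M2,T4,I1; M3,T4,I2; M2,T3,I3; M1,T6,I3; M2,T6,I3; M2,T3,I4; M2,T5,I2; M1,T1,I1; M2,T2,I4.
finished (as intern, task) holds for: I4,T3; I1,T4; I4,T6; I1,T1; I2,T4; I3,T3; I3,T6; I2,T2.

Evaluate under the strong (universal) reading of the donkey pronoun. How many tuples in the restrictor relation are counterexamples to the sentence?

"her" takes "an intern" as antecedent and "it" takes "a task"; both are donkey pronouns co-varying with the restrictor.
Strong reading: for every (m,t,i) with gave(m,t,i), finished(i,t).
Restrictor triples: (M1,T1,I1)→finished(I1,T1) ✓  (M1,T2,I2)→finished(I2,T2) ✓  (M1,T4,I2)→finished(I2,T4) ✓  (M1,T6,I3)→finished(I3,T6) ✓  (M2,T2,I4)→finished(I4,T2) ✗  (M2,T3,I3)→finished(I3,T3) ✓  (M2,T3,I4)→finished(I4,T3) ✓  (M2,T4,I1)→finished(I1,T4) ✓  (M2,T5,I2)→finished(I2,T5) ✗  (M2,T6,I3)→finished(I3,T6) ✓  (M3,T4,I2)→finished(I2,T4) ✓  (M3,T6,I1)→finished(I1,T6) ✗
Counterexamples (restrictor triples failing the scope): 3.

3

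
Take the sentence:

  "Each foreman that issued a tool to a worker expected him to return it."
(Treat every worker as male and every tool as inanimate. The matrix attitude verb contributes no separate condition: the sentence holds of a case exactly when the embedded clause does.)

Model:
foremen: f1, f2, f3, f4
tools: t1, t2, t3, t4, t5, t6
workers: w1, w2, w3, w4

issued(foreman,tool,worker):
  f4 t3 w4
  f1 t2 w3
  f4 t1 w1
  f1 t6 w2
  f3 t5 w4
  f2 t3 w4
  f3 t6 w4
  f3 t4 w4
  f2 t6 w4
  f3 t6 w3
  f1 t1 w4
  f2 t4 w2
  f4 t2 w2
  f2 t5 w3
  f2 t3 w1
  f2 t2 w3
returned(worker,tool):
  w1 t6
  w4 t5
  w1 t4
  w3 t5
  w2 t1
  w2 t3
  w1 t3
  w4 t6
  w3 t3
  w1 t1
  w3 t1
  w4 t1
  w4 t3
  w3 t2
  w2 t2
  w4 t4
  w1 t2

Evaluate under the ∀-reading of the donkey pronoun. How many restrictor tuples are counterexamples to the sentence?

"him" takes "a worker" as antecedent and "it" takes "a tool"; both are donkey pronouns co-varying with the restrictor.
Strong reading: for every (f,t,w) with issued(f,t,w), returned(w,t).
Restrictor triples: (f1,t1,w4)→returned(w4,t1) ✓  (f1,t2,w3)→returned(w3,t2) ✓  (f1,t6,w2)→returned(w2,t6) ✗  (f2,t2,w3)→returned(w3,t2) ✓  (f2,t3,w1)→returned(w1,t3) ✓  (f2,t3,w4)→returned(w4,t3) ✓  (f2,t4,w2)→returned(w2,t4) ✗  (f2,t5,w3)→returned(w3,t5) ✓  (f2,t6,w4)→returned(w4,t6) ✓  (f3,t4,w4)→returned(w4,t4) ✓  (f3,t5,w4)→returned(w4,t5) ✓  (f3,t6,w3)→returned(w3,t6) ✗  (f3,t6,w4)→returned(w4,t6) ✓  (f4,t1,w1)→returned(w1,t1) ✓  (f4,t2,w2)→returned(w2,t2) ✓  (f4,t3,w4)→returned(w4,t3) ✓
Counterexamples (restrictor triples failing the scope): 3.

3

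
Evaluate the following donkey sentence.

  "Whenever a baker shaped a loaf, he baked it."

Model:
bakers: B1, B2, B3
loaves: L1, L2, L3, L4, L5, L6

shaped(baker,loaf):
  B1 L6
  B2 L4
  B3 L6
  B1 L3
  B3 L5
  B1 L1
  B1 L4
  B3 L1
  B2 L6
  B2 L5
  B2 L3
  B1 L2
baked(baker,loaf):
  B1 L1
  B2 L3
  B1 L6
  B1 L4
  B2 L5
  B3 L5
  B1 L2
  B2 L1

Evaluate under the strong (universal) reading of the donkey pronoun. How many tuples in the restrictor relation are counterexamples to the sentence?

5

"it" takes "a loaf" as antecedent — a donkey pronoun bound across the clause boundary.
Strong reading: for every (b,l) with shaped(b,l), baked(b,l).
Restrictor pairs: (B1,L1) ✓  (B1,L2) ✓  (B1,L3) ✗  (B1,L4) ✓  (B1,L6) ✓  (B2,L3) ✓  (B2,L4) ✗  (B2,L5) ✓  (B2,L6) ✗  (B3,L1) ✗  (B3,L5) ✓  (B3,L6) ✗
Counterexamples (restrictor pairs failing the scope): 5.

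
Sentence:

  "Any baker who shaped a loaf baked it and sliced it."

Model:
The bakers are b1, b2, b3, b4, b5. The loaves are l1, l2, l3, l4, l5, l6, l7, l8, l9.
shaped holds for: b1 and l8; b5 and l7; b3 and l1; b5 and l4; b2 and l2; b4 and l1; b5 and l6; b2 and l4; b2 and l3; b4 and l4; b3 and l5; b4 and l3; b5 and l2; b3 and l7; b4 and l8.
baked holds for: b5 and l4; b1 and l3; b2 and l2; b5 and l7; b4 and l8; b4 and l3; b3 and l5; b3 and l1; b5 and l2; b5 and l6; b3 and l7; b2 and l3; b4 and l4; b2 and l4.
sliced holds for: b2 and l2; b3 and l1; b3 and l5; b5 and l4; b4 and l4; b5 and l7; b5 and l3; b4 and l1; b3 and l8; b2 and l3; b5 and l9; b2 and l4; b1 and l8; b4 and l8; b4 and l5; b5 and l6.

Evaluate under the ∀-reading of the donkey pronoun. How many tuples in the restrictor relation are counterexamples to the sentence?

"it" takes "a loaf" as antecedent — a donkey pronoun bound across the clause boundary.
Strong reading: for every (b,l) with shaped(b,l), baked(b,l) ∧ sliced(b,l).
Restrictor pairs: (b1,l8) ✗  (b2,l2) ✓  (b2,l3) ✓  (b2,l4) ✓  (b3,l1) ✓  (b3,l5) ✓  (b3,l7) ✗  (b4,l1) ✗  (b4,l3) ✗  (b4,l4) ✓  (b4,l8) ✓  (b5,l2) ✗  (b5,l4) ✓  (b5,l6) ✓  (b5,l7) ✓
Counterexamples (restrictor pairs failing the scope): 5.

5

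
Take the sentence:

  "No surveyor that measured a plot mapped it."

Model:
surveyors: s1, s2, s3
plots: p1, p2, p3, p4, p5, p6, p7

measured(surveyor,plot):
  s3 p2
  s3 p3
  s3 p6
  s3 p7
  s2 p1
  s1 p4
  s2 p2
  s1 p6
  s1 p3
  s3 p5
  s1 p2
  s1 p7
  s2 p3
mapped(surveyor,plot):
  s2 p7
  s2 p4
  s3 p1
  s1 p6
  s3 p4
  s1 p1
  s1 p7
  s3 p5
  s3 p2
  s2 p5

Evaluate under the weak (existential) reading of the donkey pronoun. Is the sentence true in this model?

"it" takes "a plot" as antecedent — a donkey pronoun bound across the clause boundary.
Truth condition: for no (s,p) with measured(s,p) does mapped(s,p) hold.
Restrictor pairs — does the scope hold? (s1,p2):fails  (s1,p3):fails  (s1,p4):fails  (s1,p6):holds  (s1,p7):holds  (s2,p1):fails  (s2,p2):fails  (s2,p3):fails  (s3,p2):holds  (s3,p3):fails  (s3,p5):holds  (s3,p6):fails  (s3,p7):fails
Scope holds for 4 pair(s), so the sentence is false.

False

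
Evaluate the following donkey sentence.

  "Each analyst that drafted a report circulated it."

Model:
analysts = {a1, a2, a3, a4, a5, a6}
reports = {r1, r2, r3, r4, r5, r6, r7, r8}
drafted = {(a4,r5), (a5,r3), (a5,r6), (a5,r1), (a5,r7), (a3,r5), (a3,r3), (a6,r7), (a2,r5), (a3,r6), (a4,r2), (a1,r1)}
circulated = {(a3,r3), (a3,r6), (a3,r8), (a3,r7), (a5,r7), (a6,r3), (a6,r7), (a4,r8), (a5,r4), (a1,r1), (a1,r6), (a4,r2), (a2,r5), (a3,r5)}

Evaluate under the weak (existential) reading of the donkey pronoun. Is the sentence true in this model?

True

"it" takes "a report" as antecedent — a donkey pronoun bound across the clause boundary.
Weak reading: every analyst a with some drafted-report has at least one drafted-report r such that circulated(a,r).
Per analyst: a1:✓  a2:✓  a3:✓  a4:✓  a5:✓  a6:✓
Every analyst in the restrictor has a witness.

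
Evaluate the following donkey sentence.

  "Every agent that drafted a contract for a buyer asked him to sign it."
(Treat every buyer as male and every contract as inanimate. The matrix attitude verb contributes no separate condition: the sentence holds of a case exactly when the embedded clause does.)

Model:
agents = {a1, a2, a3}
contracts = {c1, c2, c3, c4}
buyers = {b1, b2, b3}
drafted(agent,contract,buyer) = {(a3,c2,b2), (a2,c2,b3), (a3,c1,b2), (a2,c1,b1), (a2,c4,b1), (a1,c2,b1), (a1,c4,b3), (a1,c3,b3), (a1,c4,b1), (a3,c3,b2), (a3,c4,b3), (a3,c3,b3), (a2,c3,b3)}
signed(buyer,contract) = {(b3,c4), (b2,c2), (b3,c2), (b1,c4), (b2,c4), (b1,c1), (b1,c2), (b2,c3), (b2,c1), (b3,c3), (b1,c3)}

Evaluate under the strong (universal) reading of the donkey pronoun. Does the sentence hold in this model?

"him" takes "a buyer" as antecedent and "it" takes "a contract"; both are donkey pronouns co-varying with the restrictor.
Strong reading: for every (a,c,b) with drafted(a,c,b), signed(b,c).
Restrictor triples: (a1,c2,b1)→signed(b1,c2) ✓  (a1,c3,b3)→signed(b3,c3) ✓  (a1,c4,b1)→signed(b1,c4) ✓  (a1,c4,b3)→signed(b3,c4) ✓  (a2,c1,b1)→signed(b1,c1) ✓  (a2,c2,b3)→signed(b3,c2) ✓  (a2,c3,b3)→signed(b3,c3) ✓  (a2,c4,b1)→signed(b1,c4) ✓  (a3,c1,b2)→signed(b2,c1) ✓  (a3,c2,b2)→signed(b2,c2) ✓  (a3,c3,b2)→signed(b2,c3) ✓  (a3,c3,b3)→signed(b3,c3) ✓  (a3,c4,b3)→signed(b3,c4) ✓
Every restrictor triple satisfies the scope.

True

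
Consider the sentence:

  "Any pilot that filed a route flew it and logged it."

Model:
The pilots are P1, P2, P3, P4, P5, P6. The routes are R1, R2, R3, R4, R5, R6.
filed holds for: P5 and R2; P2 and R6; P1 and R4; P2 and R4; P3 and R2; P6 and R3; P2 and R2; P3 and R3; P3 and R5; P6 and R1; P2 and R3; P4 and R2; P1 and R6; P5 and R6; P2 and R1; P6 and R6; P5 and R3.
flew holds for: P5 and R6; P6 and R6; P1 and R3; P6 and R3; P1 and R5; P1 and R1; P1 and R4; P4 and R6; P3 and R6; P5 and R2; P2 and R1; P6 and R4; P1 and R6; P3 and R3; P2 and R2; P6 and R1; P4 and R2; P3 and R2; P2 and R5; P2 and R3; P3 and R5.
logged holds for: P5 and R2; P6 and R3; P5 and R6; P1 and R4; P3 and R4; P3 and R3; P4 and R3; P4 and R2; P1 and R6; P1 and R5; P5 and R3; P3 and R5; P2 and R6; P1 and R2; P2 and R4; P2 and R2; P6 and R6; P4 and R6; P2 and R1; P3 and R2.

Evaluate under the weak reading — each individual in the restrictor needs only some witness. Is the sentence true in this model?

True

"it" takes "a route" as antecedent — a donkey pronoun bound across the clause boundary.
Weak reading: every pilot p with some filed-route has at least one filed-route r such that flew(p,r) ∧ logged(p,r).
Per pilot: P1:✓  P2:✓  P3:✓  P4:✓  P5:✓  P6:✓
Every pilot in the restrictor has a witness.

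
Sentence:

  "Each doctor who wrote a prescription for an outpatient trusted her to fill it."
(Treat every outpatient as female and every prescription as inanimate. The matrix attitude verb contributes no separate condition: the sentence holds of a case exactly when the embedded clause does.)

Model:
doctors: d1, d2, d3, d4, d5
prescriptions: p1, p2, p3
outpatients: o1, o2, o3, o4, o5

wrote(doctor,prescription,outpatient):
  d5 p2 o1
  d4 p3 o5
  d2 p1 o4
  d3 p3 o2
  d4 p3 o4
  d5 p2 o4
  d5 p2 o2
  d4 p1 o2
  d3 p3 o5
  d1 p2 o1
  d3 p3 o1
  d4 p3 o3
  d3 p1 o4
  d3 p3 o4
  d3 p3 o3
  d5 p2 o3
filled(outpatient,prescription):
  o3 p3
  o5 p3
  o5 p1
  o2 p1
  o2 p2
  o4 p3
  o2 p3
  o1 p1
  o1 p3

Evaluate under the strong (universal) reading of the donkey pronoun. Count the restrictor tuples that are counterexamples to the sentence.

6

"her" takes "an outpatient" as antecedent and "it" takes "a prescription"; both are donkey pronouns co-varying with the restrictor.
Strong reading: for every (d,p,o) with wrote(d,p,o), filled(o,p).
Restrictor triples: (d1,p2,o1)→filled(o1,p2) ✗  (d2,p1,o4)→filled(o4,p1) ✗  (d3,p1,o4)→filled(o4,p1) ✗  (d3,p3,o1)→filled(o1,p3) ✓  (d3,p3,o2)→filled(o2,p3) ✓  (d3,p3,o3)→filled(o3,p3) ✓  (d3,p3,o4)→filled(o4,p3) ✓  (d3,p3,o5)→filled(o5,p3) ✓  (d4,p1,o2)→filled(o2,p1) ✓  (d4,p3,o3)→filled(o3,p3) ✓  (d4,p3,o4)→filled(o4,p3) ✓  (d4,p3,o5)→filled(o5,p3) ✓  (d5,p2,o1)→filled(o1,p2) ✗  (d5,p2,o2)→filled(o2,p2) ✓  (d5,p2,o3)→filled(o3,p2) ✗  (d5,p2,o4)→filled(o4,p2) ✗
Counterexamples (restrictor triples failing the scope): 6.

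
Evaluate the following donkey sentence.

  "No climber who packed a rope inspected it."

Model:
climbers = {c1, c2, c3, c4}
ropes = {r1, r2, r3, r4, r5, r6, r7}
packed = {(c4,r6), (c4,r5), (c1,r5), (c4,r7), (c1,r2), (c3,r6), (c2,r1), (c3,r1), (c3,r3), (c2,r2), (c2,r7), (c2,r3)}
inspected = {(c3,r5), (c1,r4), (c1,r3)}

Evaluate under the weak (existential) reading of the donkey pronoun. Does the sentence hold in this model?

"it" takes "a rope" as antecedent — a donkey pronoun bound across the clause boundary.
Truth condition: for no (c,r) with packed(c,r) does inspected(c,r) hold.
Restrictor pairs — does the scope hold? (c1,r2):fails  (c1,r5):fails  (c2,r1):fails  (c2,r2):fails  (c2,r3):fails  (c2,r7):fails  (c3,r1):fails  (c3,r3):fails  (c3,r6):fails  (c4,r5):fails  (c4,r6):fails  (c4,r7):fails
Scope holds for no restrictor pair, so the sentence is true.

True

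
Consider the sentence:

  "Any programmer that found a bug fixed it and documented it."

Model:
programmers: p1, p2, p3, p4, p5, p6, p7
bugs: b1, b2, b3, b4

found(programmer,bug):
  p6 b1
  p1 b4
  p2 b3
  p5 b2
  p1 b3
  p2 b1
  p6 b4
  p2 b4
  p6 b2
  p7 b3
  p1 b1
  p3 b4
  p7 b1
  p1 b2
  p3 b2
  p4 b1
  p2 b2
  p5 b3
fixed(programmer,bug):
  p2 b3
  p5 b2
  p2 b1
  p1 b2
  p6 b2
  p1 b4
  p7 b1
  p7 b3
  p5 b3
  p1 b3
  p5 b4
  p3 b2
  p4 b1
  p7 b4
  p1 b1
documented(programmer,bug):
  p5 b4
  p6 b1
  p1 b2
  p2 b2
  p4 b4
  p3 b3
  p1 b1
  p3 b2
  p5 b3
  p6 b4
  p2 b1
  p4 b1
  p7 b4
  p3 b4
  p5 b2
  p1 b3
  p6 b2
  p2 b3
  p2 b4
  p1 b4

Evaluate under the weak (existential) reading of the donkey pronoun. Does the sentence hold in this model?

False

"it" takes "a bug" as antecedent — a donkey pronoun bound across the clause boundary.
Weak reading: every programmer p with some found-bug has at least one found-bug b such that fixed(p,b) ∧ documented(p,b).
Per programmer: p1:✓  p2:✓  p3:✓  p4:✓  p5:✓  p6:✓  p7:✗
p7 has no witness among its found-bugs.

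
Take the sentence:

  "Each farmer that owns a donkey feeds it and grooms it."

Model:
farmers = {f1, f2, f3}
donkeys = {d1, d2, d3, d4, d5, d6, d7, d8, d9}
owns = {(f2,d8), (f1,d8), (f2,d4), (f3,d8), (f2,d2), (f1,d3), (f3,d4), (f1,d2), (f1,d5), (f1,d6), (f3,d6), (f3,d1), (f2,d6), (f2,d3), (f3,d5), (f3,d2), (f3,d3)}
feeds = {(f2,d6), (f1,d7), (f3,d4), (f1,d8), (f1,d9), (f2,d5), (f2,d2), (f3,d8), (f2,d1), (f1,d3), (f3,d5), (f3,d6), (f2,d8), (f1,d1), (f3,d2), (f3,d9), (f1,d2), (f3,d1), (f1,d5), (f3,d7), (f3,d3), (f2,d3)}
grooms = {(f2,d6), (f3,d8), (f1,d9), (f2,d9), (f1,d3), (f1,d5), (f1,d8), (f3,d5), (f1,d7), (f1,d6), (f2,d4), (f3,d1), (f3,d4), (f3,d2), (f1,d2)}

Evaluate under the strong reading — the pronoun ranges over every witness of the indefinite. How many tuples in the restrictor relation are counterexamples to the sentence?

7

"it" takes "a donkey" as antecedent — a donkey pronoun bound across the clause boundary.
Strong reading: for every (f,d) with owns(f,d), feeds(f,d) ∧ grooms(f,d).
Restrictor pairs: (f1,d2) ✓  (f1,d3) ✓  (f1,d5) ✓  (f1,d6) ✗  (f1,d8) ✓  (f2,d2) ✗  (f2,d3) ✗  (f2,d4) ✗  (f2,d6) ✓  (f2,d8) ✗  (f3,d1) ✓  (f3,d2) ✓  (f3,d3) ✗  (f3,d4) ✓  (f3,d5) ✓  (f3,d6) ✗  (f3,d8) ✓
Counterexamples (restrictor pairs failing the scope): 7.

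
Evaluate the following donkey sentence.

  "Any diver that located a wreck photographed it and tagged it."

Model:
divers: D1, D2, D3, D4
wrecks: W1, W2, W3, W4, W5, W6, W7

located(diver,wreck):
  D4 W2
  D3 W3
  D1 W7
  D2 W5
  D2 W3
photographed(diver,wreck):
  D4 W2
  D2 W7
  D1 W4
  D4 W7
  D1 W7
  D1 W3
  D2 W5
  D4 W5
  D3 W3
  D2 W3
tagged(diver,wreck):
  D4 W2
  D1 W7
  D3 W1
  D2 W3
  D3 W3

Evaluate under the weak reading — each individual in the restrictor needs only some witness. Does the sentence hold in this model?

True

"it" takes "a wreck" as antecedent — a donkey pronoun bound across the clause boundary.
Weak reading: every diver d with some located-wreck has at least one located-wreck w such that photographed(d,w) ∧ tagged(d,w).
Per diver: D1:✓  D2:✓  D3:✓  D4:✓
Every diver in the restrictor has a witness.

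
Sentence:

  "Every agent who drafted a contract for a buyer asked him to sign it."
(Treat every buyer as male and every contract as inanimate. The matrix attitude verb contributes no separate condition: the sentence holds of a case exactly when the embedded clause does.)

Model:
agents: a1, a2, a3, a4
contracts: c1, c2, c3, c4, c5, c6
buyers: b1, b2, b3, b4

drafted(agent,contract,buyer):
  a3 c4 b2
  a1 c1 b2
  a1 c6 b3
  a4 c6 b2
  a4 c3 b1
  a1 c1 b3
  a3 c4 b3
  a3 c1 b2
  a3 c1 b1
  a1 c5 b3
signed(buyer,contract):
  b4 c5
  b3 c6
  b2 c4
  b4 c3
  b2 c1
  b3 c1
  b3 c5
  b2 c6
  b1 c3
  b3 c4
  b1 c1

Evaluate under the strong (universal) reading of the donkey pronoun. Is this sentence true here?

"him" takes "a buyer" as antecedent and "it" takes "a contract"; both are donkey pronouns co-varying with the restrictor.
Strong reading: for every (a,c,b) with drafted(a,c,b), signed(b,c).
Restrictor triples: (a1,c1,b2)→signed(b2,c1) ✓  (a1,c1,b3)→signed(b3,c1) ✓  (a1,c5,b3)→signed(b3,c5) ✓  (a1,c6,b3)→signed(b3,c6) ✓  (a3,c1,b1)→signed(b1,c1) ✓  (a3,c1,b2)→signed(b2,c1) ✓  (a3,c4,b2)→signed(b2,c4) ✓  (a3,c4,b3)→signed(b3,c4) ✓  (a4,c3,b1)→signed(b1,c3) ✓  (a4,c6,b2)→signed(b2,c6) ✓
Every restrictor triple satisfies the scope.

True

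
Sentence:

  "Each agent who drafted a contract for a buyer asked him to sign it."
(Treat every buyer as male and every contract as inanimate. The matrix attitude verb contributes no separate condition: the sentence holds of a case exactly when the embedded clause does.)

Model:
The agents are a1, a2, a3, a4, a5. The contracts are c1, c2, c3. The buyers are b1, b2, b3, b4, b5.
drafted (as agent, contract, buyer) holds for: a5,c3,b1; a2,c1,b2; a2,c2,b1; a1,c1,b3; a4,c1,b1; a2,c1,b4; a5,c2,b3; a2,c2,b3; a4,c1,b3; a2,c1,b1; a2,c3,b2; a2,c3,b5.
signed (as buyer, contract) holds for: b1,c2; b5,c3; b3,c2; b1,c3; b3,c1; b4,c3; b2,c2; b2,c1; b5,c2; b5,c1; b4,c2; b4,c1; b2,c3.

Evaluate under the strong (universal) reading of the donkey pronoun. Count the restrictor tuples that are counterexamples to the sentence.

"him" takes "a buyer" as antecedent and "it" takes "a contract"; both are donkey pronouns co-varying with the restrictor.
Strong reading: for every (a,c,b) with drafted(a,c,b), signed(b,c).
Restrictor triples: (a1,c1,b3)→signed(b3,c1) ✓  (a2,c1,b1)→signed(b1,c1) ✗  (a2,c1,b2)→signed(b2,c1) ✓  (a2,c1,b4)→signed(b4,c1) ✓  (a2,c2,b1)→signed(b1,c2) ✓  (a2,c2,b3)→signed(b3,c2) ✓  (a2,c3,b2)→signed(b2,c3) ✓  (a2,c3,b5)→signed(b5,c3) ✓  (a4,c1,b1)→signed(b1,c1) ✗  (a4,c1,b3)→signed(b3,c1) ✓  (a5,c2,b3)→signed(b3,c2) ✓  (a5,c3,b1)→signed(b1,c3) ✓
Counterexamples (restrictor triples failing the scope): 2.

2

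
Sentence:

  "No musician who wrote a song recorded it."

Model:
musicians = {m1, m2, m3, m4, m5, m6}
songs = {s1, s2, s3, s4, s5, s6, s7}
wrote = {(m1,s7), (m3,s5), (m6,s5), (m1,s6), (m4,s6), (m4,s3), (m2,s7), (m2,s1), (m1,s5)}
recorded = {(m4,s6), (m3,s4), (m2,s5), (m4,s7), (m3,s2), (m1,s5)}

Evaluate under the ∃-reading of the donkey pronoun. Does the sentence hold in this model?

"it" takes "a song" as antecedent — a donkey pronoun bound across the clause boundary.
Truth condition: for no (m,s) with wrote(m,s) does recorded(m,s) hold.
Restrictor pairs — does the scope hold? (m1,s5):holds  (m1,s6):fails  (m1,s7):fails  (m2,s1):fails  (m2,s7):fails  (m3,s5):fails  (m4,s3):fails  (m4,s6):holds  (m6,s5):fails
Scope holds for 2 pair(s), so the sentence is false.

False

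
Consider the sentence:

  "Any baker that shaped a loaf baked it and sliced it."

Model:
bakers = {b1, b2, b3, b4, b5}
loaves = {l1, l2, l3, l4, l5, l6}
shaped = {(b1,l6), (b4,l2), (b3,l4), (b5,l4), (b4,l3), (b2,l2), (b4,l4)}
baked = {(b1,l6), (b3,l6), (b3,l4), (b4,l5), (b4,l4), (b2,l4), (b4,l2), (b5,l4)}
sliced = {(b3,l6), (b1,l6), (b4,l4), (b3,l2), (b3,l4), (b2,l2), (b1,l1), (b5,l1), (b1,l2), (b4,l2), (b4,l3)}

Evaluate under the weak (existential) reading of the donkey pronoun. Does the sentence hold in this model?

"it" takes "a loaf" as antecedent — a donkey pronoun bound across the clause boundary.
Weak reading: every baker b with some shaped-loaf has at least one shaped-loaf l such that baked(b,l) ∧ sliced(b,l).
Per baker: b1:✓  b2:✗  b3:✓  b4:✓  b5:✗
b2 has no witness among its shaped-loaves.

False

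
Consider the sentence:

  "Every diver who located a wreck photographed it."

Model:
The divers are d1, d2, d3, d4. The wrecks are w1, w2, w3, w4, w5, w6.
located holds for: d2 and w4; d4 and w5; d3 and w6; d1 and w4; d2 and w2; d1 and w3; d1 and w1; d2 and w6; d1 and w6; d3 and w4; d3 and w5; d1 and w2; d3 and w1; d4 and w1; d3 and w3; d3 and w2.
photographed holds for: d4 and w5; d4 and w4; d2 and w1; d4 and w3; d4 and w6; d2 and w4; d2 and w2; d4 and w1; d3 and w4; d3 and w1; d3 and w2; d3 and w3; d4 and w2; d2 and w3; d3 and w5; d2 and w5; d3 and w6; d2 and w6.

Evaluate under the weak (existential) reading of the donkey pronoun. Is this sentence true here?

False

"it" takes "a wreck" as antecedent — a donkey pronoun bound across the clause boundary.
Weak reading: every diver d with some located-wreck has at least one located-wreck w such that photographed(d,w).
Per diver: d1:✗  d2:✓  d3:✓  d4:✓
d1 has no witness among its located-wrecks.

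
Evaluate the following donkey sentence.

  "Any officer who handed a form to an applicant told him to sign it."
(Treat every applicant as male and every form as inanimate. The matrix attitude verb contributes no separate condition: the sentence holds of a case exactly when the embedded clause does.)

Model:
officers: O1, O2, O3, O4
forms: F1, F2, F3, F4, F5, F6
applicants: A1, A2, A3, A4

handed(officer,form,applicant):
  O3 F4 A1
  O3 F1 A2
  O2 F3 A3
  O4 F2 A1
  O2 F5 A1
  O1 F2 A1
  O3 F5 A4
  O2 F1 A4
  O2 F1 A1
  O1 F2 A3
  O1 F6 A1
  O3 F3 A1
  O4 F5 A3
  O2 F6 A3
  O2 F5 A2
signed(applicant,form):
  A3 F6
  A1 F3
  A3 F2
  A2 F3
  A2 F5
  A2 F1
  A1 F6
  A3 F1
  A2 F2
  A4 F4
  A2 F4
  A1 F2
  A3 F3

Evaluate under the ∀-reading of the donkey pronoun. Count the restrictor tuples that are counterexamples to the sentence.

"him" takes "an applicant" as antecedent and "it" takes "a form"; both are donkey pronouns co-varying with the restrictor.
Strong reading: for every (o,f,a) with handed(o,f,a), signed(a,f).
Restrictor triples: (O1,F2,A1)→signed(A1,F2) ✓  (O1,F2,A3)→signed(A3,F2) ✓  (O1,F6,A1)→signed(A1,F6) ✓  (O2,F1,A1)→signed(A1,F1) ✗  (O2,F1,A4)→signed(A4,F1) ✗  (O2,F3,A3)→signed(A3,F3) ✓  (O2,F5,A1)→signed(A1,F5) ✗  (O2,F5,A2)→signed(A2,F5) ✓  (O2,F6,A3)→signed(A3,F6) ✓  (O3,F1,A2)→signed(A2,F1) ✓  (O3,F3,A1)→signed(A1,F3) ✓  (O3,F4,A1)→signed(A1,F4) ✗  (O3,F5,A4)→signed(A4,F5) ✗  (O4,F2,A1)→signed(A1,F2) ✓  (O4,F5,A3)→signed(A3,F5) ✗
Counterexamples (restrictor triples failing the scope): 6.

6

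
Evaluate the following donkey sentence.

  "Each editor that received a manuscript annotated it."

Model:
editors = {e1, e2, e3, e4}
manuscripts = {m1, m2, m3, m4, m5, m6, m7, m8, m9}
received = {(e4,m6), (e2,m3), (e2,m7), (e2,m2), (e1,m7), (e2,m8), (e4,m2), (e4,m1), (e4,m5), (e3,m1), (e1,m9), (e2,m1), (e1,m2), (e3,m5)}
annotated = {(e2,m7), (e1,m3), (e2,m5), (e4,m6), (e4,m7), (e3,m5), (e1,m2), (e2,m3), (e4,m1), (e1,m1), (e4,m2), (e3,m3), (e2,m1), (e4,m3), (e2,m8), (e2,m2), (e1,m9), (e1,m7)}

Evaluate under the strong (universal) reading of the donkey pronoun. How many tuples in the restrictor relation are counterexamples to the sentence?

"it" takes "a manuscript" as antecedent — a donkey pronoun bound across the clause boundary.
Strong reading: for every (e,m) with received(e,m), annotated(e,m).
Restrictor pairs: (e1,m2) ✓  (e1,m7) ✓  (e1,m9) ✓  (e2,m1) ✓  (e2,m2) ✓  (e2,m3) ✓  (e2,m7) ✓  (e2,m8) ✓  (e3,m1) ✗  (e3,m5) ✓  (e4,m1) ✓  (e4,m2) ✓  (e4,m5) ✗  (e4,m6) ✓
Counterexamples (restrictor pairs failing the scope): 2.

2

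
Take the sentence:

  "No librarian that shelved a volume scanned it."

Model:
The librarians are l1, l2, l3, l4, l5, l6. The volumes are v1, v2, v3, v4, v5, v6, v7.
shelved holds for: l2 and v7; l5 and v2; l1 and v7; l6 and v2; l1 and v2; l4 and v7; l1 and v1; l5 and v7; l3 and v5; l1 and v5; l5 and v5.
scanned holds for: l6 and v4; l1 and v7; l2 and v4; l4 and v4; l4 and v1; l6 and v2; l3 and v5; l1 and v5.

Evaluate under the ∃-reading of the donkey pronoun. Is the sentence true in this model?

"it" takes "a volume" as antecedent — a donkey pronoun bound across the clause boundary.
Truth condition: for no (l,v) with shelved(l,v) does scanned(l,v) hold.
Restrictor pairs — does the scope hold? (l1,v1):fails  (l1,v2):fails  (l1,v5):holds  (l1,v7):holds  (l2,v7):fails  (l3,v5):holds  (l4,v7):fails  (l5,v2):fails  (l5,v5):fails  (l5,v7):fails  (l6,v2):holds
Scope holds for 4 pair(s), so the sentence is false.

False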